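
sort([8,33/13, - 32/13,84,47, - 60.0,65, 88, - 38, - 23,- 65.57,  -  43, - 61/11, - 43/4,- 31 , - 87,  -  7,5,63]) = [ - 87, - 65.57 , - 60.0 , - 43, - 38,- 31 , - 23, - 43/4, - 7,-61/11, - 32/13, 33/13,5,8,  47 , 63, 65,84,88 ]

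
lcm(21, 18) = 126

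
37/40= 37/40 = 0.93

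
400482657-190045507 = 210437150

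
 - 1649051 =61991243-63640294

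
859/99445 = 859/99445 = 0.01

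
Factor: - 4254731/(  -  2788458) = 2^ ( - 1 ) * 3^( - 1 )*13^1*59^(-1)*509^1*643^1 * 7877^ ( - 1) 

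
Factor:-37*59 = -37^1*59^1 = -2183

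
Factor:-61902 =  -  2^1*3^2*19^1  *181^1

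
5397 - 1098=4299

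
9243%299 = 273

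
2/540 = 1/270 = 0.00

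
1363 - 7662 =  - 6299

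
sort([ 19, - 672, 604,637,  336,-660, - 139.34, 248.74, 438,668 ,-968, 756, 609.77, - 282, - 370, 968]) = [ - 968 , - 672, - 660, - 370  , - 282, - 139.34, 19,248.74, 336 , 438, 604,609.77,  637,668, 756,968] 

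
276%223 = 53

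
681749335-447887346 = 233861989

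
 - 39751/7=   -  5679 + 2/7 =- 5678.71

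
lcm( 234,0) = 0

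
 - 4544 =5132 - 9676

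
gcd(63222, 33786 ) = 6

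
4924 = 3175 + 1749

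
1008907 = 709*1423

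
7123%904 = 795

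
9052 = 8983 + 69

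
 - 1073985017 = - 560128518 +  - 513856499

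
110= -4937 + 5047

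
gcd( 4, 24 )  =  4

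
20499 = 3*6833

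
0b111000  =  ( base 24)28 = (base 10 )56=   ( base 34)1M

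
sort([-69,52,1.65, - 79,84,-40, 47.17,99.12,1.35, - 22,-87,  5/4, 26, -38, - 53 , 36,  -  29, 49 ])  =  [ - 87,-79, - 69,-53  , - 40, - 38,-29, - 22,5/4,1.35,1.65, 26,36,47.17,49, 52, 84,99.12]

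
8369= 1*8369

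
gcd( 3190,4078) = 2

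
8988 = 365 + 8623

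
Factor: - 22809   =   - 3^1*7603^1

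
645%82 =71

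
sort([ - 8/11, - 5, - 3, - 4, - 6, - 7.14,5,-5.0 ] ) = [-7.14,- 6, - 5,-5.0 , - 4,- 3,  -  8/11, 5]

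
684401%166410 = 18761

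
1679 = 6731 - 5052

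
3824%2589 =1235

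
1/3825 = 1/3825 = 0.00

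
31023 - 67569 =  - 36546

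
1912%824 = 264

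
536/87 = 536/87 = 6.16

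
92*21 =1932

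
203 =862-659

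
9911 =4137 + 5774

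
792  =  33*24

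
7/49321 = 7/49321 = 0.00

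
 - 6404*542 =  - 3470968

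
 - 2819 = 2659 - 5478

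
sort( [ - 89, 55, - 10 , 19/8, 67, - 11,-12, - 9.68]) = [-89, - 12, - 11  , - 10,-9.68,19/8, 55, 67 ] 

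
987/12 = 329/4 = 82.25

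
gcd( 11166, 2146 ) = 2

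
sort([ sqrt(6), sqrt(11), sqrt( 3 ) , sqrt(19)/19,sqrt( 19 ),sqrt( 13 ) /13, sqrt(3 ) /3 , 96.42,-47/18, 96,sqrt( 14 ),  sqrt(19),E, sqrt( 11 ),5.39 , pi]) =[ - 47/18, sqrt(19)/19, sqrt( 13)/13  ,  sqrt(3)/3,sqrt(3 ),sqrt(6) , E,pi, sqrt(11), sqrt( 11 ), sqrt (14), sqrt( 19 ), sqrt(19),5.39,96, 96.42]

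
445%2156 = 445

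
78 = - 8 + 86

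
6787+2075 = 8862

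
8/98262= 4/49131 = 0.00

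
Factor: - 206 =-2^1 * 103^1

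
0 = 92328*0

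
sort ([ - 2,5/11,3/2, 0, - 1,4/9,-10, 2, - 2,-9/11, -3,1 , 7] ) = [-10, -3, -2,  -  2, -1 ,  -  9/11, 0,4/9,  5/11,1,3/2,2, 7] 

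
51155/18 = 2841 + 17/18 = 2841.94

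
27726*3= 83178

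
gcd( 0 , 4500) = 4500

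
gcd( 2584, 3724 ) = 76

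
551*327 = 180177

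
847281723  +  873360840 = 1720642563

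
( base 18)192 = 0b111101000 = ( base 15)228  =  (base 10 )488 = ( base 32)F8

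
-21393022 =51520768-72913790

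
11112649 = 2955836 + 8156813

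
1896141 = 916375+979766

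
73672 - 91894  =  -18222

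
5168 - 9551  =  -4383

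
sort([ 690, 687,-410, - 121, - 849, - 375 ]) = [ - 849, - 410, - 375,- 121 , 687, 690 ] 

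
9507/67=141+60/67=141.90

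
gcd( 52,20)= 4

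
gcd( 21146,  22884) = 2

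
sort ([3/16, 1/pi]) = [ 3/16,  1/pi] 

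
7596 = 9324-1728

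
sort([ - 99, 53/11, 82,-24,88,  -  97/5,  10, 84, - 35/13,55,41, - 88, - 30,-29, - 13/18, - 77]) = [ - 99,  -  88,  -  77, - 30,-29,-24, - 97/5 , - 35/13,  -  13/18, 53/11,10, 41,55,82,84,88]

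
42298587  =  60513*699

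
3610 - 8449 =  - 4839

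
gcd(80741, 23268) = 1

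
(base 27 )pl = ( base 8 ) 1270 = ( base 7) 2013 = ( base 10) 696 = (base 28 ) oo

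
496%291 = 205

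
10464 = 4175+6289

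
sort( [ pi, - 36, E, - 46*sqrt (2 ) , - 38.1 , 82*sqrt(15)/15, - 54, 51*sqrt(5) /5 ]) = [ - 46*sqrt(2), -54  , - 38.1,  -  36,  E,pi, 82 * sqrt( 15)/15,  51*sqrt(5)/5 ]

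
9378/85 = 110 + 28/85 = 110.33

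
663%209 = 36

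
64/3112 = 8/389 = 0.02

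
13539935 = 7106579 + 6433356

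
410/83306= 205/41653=0.00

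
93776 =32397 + 61379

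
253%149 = 104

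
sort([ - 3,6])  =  [ - 3, 6]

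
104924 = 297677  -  192753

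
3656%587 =134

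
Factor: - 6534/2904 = -9/4 = - 2^( - 2) * 3^2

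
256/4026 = 128/2013 = 0.06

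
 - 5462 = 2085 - 7547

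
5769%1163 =1117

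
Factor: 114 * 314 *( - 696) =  -2^5 *3^2 * 19^1*29^1* 157^1 = - 24914016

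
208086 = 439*474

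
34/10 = 3 + 2/5 = 3.40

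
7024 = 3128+3896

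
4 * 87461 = 349844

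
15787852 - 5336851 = 10451001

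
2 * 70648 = 141296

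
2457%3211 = 2457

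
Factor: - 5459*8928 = -2^5*3^2*31^1*  53^1*103^1 = - 48737952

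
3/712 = 3/712 = 0.00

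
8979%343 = 61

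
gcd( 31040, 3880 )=3880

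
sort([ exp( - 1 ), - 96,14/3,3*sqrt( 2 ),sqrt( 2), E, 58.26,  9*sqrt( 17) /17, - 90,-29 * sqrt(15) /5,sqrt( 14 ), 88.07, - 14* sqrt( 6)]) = [ - 96, - 90, - 14*sqrt( 6), - 29 * sqrt(15)/5,exp( - 1), sqrt( 2 ), 9*sqrt( 17) /17,E,sqrt( 14 ),3*sqrt( 2), 14/3,  58.26 , 88.07 ] 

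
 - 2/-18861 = 2/18861 = 0.00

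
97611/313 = 97611/313=311.86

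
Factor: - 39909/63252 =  - 53/84 = - 2^( - 2)*3^( - 1)*7^(-1 )*53^1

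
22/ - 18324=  - 1 + 9151/9162 = -0.00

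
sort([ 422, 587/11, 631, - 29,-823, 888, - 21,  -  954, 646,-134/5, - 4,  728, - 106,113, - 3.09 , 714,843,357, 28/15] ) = [  -  954,  -  823,-106,-29,-134/5,  -  21, - 4 , - 3.09,28/15,587/11, 113, 357, 422 , 631, 646,  714, 728,843, 888 ]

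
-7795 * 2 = - 15590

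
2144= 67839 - 65695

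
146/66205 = 146/66205 = 0.00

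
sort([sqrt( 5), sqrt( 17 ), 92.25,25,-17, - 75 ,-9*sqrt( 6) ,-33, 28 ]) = [- 75, - 33, - 9 *sqrt( 6), - 17,  sqrt( 5),sqrt(17),25,28,92.25 ] 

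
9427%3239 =2949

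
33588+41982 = 75570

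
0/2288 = 0 = 0.00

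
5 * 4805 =24025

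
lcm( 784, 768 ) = 37632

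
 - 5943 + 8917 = 2974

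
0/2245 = 0=0.00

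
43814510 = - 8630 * (- 5077)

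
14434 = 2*7217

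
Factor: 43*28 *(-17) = - 20468 = - 2^2*7^1*17^1*43^1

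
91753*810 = 74319930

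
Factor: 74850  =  2^1 * 3^1*5^2 * 499^1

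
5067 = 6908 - 1841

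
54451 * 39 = 2123589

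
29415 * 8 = 235320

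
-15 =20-35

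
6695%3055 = 585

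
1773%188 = 81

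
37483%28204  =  9279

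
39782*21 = 835422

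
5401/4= 5401/4=   1350.25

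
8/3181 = 8/3181 = 0.00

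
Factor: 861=3^1*7^1 * 41^1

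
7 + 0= 7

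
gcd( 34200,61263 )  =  9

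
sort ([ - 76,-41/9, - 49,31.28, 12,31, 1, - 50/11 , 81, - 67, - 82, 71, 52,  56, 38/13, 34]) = [ - 82, - 76, - 67, - 49, - 41/9, - 50/11, 1, 38/13,12,31,31.28, 34,  52 , 56, 71,81]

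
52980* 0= 0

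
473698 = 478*991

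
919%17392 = 919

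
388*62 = 24056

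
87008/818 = 106  +  150/409 = 106.37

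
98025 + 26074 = 124099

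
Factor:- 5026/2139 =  - 2^1*3^(-1 )*7^1 * 23^( - 1)*31^( - 1)*359^1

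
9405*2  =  18810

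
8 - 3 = 5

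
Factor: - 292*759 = -2^2  *  3^1*11^1* 23^1*73^1 = - 221628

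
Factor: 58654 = 2^1*29327^1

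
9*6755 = 60795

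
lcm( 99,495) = 495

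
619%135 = 79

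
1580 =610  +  970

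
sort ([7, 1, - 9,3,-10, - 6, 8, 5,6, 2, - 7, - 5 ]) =[-10, - 9, - 7,  -  6, - 5, 1, 2,3,5,6, 7 , 8]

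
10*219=2190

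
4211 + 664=4875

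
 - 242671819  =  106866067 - 349537886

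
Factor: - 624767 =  - 11^1*13^1*17^1 * 257^1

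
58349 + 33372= 91721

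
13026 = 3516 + 9510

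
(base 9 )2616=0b11110100111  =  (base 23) 3G4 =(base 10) 1959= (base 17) 6D4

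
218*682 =148676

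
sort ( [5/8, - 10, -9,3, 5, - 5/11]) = [- 10, - 9 , - 5/11,5/8,3,5]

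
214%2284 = 214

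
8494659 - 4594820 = 3899839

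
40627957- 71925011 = -31297054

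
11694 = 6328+5366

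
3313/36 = 92 + 1/36 = 92.03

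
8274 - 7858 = 416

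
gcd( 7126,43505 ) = 7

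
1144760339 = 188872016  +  955888323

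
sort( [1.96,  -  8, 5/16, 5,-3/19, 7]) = [ - 8,  -  3/19, 5/16, 1.96,5,7 ]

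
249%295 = 249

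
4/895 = 4/895 = 0.00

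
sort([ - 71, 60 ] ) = [ - 71 , 60]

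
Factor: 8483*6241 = 52942403 =17^1*79^2*499^1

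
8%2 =0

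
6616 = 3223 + 3393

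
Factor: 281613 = 3^1*93871^1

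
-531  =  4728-5259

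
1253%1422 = 1253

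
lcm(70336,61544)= 492352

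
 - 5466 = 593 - 6059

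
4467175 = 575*7769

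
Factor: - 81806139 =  - 3^3*  3029857^1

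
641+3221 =3862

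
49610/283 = 175 + 85/283 = 175.30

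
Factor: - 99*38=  - 3762  =  - 2^1*3^2*11^1*19^1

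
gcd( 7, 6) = 1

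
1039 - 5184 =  - 4145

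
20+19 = 39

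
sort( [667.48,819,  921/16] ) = [ 921/16, 667.48,819]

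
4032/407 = 4032/407 = 9.91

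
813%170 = 133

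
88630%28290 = 3760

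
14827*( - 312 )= - 4626024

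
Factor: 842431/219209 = 857/223 = 223^( - 1 )*857^1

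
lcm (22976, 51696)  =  206784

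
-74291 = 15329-89620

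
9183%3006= 165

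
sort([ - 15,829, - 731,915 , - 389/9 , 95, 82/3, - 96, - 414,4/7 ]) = [ - 731,-414, - 96, - 389/9, - 15, 4/7, 82/3,95, 829,915]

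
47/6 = 47/6 = 7.83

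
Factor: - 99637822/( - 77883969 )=2^1 * 3^( - 1)*41^( - 1 ) * 331^(  -  1)*1913^(- 1) * 49818911^1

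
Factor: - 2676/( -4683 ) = 2^2*7^ ( - 1) =4/7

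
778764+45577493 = 46356257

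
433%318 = 115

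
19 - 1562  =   - 1543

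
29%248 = 29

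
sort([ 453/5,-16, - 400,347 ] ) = [ - 400,-16 , 453/5, 347 ]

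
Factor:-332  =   - 2^2*83^1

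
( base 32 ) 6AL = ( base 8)14525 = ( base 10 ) 6485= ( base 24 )b65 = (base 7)24623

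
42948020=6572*6535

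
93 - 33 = 60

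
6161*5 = 30805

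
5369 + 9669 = 15038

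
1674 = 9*186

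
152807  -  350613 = - 197806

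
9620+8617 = 18237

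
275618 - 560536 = - 284918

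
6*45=270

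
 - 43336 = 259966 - 303302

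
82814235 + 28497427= 111311662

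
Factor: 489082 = 2^1*11^2*43^1*47^1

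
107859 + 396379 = 504238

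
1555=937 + 618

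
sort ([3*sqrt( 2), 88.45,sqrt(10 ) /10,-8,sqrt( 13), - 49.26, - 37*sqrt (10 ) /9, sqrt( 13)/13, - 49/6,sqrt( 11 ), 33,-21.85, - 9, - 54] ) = [  -  54,- 49.26,- 21.85, - 37*sqrt( 10)/9, - 9, - 49/6, - 8, sqrt (13 ) /13, sqrt(10 ) /10 , sqrt (11), sqrt (13), 3*sqrt( 2 ),  33, 88.45 ] 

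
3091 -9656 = -6565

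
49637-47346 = 2291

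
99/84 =1 + 5/28 = 1.18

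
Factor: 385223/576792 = 2^(-3 )*3^( - 2)*8011^(-1 )*385223^1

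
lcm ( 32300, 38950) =1324300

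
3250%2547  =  703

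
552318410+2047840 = 554366250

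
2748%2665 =83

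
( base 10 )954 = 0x3ba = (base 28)162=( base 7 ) 2532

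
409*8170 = 3341530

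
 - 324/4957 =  - 324/4957 = - 0.07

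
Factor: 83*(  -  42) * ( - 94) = 2^2*3^1*7^1 * 47^1*83^1 = 327684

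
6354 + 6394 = 12748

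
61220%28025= 5170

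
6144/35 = 175 + 19/35 = 175.54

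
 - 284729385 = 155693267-440422652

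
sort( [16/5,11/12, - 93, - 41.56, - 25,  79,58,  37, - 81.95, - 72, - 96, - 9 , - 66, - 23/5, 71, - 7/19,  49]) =[ - 96, - 93, - 81.95,  -  72, - 66, - 41.56 , - 25, - 9,-23/5, - 7/19, 11/12,16/5, 37,49, 58 , 71,  79 ] 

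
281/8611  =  281/8611  =  0.03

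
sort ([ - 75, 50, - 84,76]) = [ - 84, - 75,  50,76] 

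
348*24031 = 8362788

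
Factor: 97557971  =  7^2*61^1*127^1*257^1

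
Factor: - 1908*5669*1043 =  - 2^2*3^2 *7^1*53^1 * 149^1*5669^1 = - 11281559436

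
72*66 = 4752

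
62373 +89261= 151634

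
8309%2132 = 1913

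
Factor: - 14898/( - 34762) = 3/7 =3^1*7^( - 1) 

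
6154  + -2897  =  3257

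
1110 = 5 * 222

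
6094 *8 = 48752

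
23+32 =55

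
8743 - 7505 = 1238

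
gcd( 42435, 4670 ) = 5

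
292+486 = 778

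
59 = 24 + 35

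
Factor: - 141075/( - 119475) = 209/177  =  3^( - 1 ) * 11^1 * 19^1*59^ ( - 1 ) 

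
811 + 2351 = 3162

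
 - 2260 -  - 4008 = 1748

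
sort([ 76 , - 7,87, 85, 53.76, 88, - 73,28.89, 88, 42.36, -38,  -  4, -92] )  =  [ - 92, - 73 , - 38, - 7 , - 4,28.89, 42.36,  53.76, 76, 85,87, 88, 88 ] 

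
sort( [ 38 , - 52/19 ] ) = [ - 52/19 , 38 ]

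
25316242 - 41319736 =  - 16003494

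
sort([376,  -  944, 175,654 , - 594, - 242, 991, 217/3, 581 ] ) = [ - 944 , - 594, - 242, 217/3,  175 , 376,581, 654, 991 ] 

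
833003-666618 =166385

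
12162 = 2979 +9183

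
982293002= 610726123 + 371566879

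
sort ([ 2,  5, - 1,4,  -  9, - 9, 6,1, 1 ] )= [ - 9,-9, - 1 , 1 , 1, 2, 4, 5, 6]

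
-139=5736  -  5875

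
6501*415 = 2697915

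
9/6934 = 9/6934 = 0.00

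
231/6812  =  231/6812 = 0.03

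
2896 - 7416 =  - 4520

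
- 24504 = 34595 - 59099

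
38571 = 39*989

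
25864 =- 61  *( - 424 )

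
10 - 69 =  - 59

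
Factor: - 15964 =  - 2^2 * 13^1*307^1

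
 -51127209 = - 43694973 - 7432236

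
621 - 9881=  - 9260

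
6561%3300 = 3261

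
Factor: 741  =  3^1* 13^1 * 19^1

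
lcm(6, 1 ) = 6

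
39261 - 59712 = - 20451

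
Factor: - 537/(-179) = 3^1 = 3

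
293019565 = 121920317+171099248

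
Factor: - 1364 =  - 2^2*11^1*31^1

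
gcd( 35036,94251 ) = 1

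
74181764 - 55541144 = 18640620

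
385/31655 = 77/6331 = 0.01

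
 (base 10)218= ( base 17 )ce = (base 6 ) 1002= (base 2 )11011010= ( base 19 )B9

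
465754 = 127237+338517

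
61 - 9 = 52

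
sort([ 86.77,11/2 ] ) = [ 11/2, 86.77]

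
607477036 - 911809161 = -304332125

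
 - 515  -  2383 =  - 2898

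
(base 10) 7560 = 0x1d88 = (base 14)2a80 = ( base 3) 101101000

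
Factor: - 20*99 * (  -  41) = 2^2 * 3^2*5^1*11^1*41^1= 81180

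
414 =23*18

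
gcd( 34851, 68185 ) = 1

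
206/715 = 206/715 = 0.29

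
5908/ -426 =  -14+28/213 = -13.87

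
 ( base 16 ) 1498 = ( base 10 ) 5272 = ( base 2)1010010011000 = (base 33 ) 4rp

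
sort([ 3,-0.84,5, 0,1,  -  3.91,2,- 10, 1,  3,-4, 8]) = [  -  10, -4, - 3.91, -0.84, 0, 1,1, 2,  3,3,5, 8 ]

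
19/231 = 19/231 = 0.08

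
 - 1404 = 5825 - 7229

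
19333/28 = 19333/28 =690.46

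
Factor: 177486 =2^1 * 3^1 *29581^1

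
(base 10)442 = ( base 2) 110111010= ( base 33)dd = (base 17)190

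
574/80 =7 + 7/40 = 7.17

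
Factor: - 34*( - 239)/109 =8126/109 =2^1*17^1*109^ ( - 1 )*239^1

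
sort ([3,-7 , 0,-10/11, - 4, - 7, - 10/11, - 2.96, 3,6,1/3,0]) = [ - 7,-7,-4, - 2.96 , - 10/11,-10/11, 0,0,1/3,  3,3,6]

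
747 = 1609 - 862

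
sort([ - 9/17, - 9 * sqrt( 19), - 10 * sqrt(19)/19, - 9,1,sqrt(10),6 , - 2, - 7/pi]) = [ - 9*sqrt (19), - 9,- 10*sqrt( 19)/19, - 7/pi, - 2, - 9/17, 1, sqrt( 10 ),6]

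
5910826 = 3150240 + 2760586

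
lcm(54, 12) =108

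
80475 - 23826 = 56649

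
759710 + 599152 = 1358862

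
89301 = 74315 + 14986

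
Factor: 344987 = 344987^1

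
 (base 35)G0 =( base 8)1060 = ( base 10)560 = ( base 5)4220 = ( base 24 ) n8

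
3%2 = 1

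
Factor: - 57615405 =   -  3^1*5^1*3841027^1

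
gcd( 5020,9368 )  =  4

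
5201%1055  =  981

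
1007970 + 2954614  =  3962584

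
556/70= 7 + 33/35 = 7.94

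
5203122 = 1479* 3518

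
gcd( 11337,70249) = 1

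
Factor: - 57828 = -2^2*3^1*61^1*79^1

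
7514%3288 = 938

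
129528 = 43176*3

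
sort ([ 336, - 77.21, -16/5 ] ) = [ - 77.21, - 16/5, 336 ] 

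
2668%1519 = 1149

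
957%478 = 1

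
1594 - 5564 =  - 3970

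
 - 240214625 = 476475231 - 716689856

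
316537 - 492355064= - 492038527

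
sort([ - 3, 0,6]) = [ - 3,0, 6] 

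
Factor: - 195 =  -3^1*5^1*13^1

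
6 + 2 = 8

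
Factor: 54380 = 2^2*5^1*2719^1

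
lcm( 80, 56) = 560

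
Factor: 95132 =2^2*17^1 * 1399^1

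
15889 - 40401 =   -  24512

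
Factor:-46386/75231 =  - 2^1*  3^1*13^( - 1)*643^(-1 )*859^1 =- 5154/8359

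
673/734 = 673/734 = 0.92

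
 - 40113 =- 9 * 4457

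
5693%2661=371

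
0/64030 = 0 = 0.00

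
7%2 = 1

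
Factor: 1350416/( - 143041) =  - 2^4*313^( - 1 ) * 457^ (-1 )*84401^1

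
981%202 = 173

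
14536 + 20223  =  34759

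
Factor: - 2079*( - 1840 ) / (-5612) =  - 41580/61 = -  2^2 *3^3* 5^1*7^1*11^1*61^ ( - 1 )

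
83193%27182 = 1647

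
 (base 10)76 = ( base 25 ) 31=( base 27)2M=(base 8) 114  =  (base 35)26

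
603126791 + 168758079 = 771884870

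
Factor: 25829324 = 2^2*17^1*31^1*12253^1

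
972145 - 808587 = 163558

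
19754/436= 45 + 67/218 = 45.31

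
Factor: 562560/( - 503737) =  - 2^7*3^1*5^1 * 13^( - 1)*293^1 * 38749^( -1 )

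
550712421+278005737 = 828718158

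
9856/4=2464 = 2464.00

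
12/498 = 2/83 = 0.02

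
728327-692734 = 35593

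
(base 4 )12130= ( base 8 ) 634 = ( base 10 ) 412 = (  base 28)EK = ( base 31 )D9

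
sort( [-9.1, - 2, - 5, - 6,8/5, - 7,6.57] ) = [-9.1, - 7, - 6,-5, - 2,8/5,6.57]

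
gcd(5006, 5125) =1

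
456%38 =0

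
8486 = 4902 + 3584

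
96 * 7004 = 672384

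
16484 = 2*8242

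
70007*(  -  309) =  - 21632163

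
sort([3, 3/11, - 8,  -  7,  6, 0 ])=[ - 8, - 7,0,3/11,3,6] 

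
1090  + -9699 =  - 8609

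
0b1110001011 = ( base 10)907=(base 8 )1613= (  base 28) 14B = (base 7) 2434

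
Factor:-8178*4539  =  -2^1* 3^2*17^1*29^1 * 47^1*89^1 =- 37119942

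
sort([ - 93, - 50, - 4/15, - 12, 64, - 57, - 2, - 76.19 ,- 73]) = [ - 93 , - 76.19, - 73,-57, - 50, -12, - 2, - 4/15, 64] 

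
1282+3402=4684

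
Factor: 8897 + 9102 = 17999  =  41^1*439^1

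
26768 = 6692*4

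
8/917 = 8/917 = 0.01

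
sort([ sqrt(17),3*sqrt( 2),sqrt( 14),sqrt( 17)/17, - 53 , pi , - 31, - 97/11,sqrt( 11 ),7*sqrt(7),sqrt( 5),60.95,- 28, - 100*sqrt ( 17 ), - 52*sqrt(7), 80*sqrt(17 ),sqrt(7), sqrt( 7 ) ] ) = [-100*sqrt( 17 ),-52* sqrt (7),  -  53, - 31, - 28, - 97/11,sqrt( 17)/17,sqrt( 5 ),sqrt( 7 ),sqrt (7),pi,sqrt( 11 ), sqrt(14),sqrt( 17), 3*sqrt( 2),7*sqrt( 7),60.95,80*sqrt(17) ] 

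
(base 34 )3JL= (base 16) 1027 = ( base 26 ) 631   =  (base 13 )1B61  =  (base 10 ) 4135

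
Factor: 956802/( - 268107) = -45562/12767  =  - 2^1*11^1*17^( - 1)*19^1*109^1*751^(-1)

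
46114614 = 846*54509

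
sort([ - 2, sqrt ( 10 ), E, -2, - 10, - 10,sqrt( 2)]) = [ - 10, - 10, - 2,-2, sqrt ( 2), E, sqrt ( 10)]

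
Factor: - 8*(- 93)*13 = 9672= 2^3*3^1*13^1*31^1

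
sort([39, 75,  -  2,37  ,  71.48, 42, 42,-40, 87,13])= [-40,-2,13,37, 39, 42, 42, 71.48, 75, 87]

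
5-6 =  - 1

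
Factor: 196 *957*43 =2^2*3^1* 7^2*11^1*29^1 *43^1=8065596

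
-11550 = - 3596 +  - 7954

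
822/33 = 274/11 = 24.91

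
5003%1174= 307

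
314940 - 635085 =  - 320145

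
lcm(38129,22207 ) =2020837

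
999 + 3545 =4544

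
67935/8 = 67935/8= 8491.88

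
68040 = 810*84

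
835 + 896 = 1731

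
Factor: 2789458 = 2^1*7^1*199247^1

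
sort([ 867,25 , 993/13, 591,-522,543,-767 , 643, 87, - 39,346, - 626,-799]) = [-799, - 767, - 626, - 522, - 39,25 , 993/13, 87 , 346,543, 591,643,867 ]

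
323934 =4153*78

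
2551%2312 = 239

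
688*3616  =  2487808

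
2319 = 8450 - 6131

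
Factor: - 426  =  -2^1*3^1 * 71^1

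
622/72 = 311/36 = 8.64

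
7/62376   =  7/62376 = 0.00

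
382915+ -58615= 324300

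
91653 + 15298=106951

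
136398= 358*381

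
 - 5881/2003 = - 5881/2003 = - 2.94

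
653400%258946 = 135508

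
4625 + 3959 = 8584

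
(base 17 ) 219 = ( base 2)1001011100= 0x25C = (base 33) IA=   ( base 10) 604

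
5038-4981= 57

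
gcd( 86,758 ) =2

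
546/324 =91/54 = 1.69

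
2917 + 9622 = 12539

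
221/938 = 221/938= 0.24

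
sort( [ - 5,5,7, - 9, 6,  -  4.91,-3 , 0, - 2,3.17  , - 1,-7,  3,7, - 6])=[ - 9 , - 7, - 6, - 5, - 4.91, - 3 , - 2 , - 1,0,  3, 3.17,5 , 6,7, 7]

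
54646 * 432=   23607072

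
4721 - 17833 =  - 13112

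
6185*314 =1942090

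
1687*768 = 1295616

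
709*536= 380024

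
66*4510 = 297660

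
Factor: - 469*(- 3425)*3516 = 2^2*3^1*5^2*7^1*67^1*137^1*293^1  =  5647838700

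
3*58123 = 174369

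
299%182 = 117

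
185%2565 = 185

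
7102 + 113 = 7215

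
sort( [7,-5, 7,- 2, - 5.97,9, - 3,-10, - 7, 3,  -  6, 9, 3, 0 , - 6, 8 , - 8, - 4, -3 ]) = [-10, - 8,- 7, -6,- 6 , - 5.97, - 5,  -  4, - 3, - 3, - 2, 0,  3, 3, 7, 7,8, 9,9 ] 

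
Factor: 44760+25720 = 2^4 *5^1 * 881^1 = 70480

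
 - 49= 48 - 97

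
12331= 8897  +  3434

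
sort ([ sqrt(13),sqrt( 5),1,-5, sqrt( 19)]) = [ - 5,1,sqrt(5 ), sqrt( 13) , sqrt(19 )]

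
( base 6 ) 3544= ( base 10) 856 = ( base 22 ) 1GK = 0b1101011000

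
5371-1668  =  3703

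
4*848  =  3392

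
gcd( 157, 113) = 1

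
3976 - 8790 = -4814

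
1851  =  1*1851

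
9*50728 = 456552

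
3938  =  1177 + 2761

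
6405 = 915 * 7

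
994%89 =15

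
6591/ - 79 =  - 6591/79 = - 83.43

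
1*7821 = 7821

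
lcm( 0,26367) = 0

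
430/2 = 215 = 215.00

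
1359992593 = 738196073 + 621796520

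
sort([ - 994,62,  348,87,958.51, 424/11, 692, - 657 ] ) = [ - 994, - 657 , 424/11,62, 87,348 , 692, 958.51] 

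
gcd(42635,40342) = 1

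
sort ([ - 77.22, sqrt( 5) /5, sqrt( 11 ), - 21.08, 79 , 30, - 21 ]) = [-77.22, - 21.08, - 21, sqrt(  5 )/5,sqrt( 11),30, 79] 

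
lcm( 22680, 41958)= 839160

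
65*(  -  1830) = -118950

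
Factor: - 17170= -2^1*5^1*17^1 * 101^1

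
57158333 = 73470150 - 16311817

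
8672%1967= 804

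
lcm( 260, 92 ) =5980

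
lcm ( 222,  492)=18204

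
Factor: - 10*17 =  - 170 = -  2^1 * 5^1*17^1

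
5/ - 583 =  -5/583 = - 0.01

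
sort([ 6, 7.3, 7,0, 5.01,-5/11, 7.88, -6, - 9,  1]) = [ - 9, - 6, - 5/11, 0, 1, 5.01, 6, 7, 7.3,7.88 ]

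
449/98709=449/98709 =0.00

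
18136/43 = 18136/43 = 421.77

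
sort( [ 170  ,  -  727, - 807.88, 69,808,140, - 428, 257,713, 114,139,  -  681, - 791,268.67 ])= [ - 807.88, - 791, - 727, - 681, - 428  ,  69, 114, 139,140, 170,257,268.67,  713,808]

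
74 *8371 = 619454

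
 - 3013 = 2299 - 5312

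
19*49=931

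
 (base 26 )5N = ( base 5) 1103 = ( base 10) 153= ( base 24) 69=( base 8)231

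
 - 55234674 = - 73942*747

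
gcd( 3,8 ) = 1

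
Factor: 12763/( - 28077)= - 3^( - 1)*7^( - 2) * 191^( - 1) * 12763^1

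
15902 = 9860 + 6042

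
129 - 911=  - 782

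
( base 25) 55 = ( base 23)5f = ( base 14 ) 94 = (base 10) 130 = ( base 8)202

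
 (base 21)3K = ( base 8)123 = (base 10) 83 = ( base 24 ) 3b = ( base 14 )5d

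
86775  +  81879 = 168654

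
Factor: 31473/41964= 2^(-2)*3^1 = 3/4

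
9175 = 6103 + 3072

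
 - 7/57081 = - 7/57081 = - 0.00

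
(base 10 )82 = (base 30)2M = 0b1010010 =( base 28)2Q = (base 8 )122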